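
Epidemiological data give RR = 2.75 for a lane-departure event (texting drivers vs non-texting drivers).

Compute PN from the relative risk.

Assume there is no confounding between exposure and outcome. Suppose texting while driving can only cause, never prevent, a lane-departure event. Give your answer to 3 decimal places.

PN ≈ 0.636

Under exogeneity and monotonicity, PN = (RR − 1) / RR = 1 − 1/RR.
PN = (2.75 − 1) / 2.75 = 1.75 / 2.75 ≈ 0.6364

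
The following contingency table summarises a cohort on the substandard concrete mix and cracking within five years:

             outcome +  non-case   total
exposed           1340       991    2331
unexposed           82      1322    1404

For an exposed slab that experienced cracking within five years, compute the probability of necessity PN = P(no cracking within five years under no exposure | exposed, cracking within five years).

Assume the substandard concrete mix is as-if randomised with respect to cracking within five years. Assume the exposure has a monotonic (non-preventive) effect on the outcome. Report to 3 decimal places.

p₁ = P(outcome | exposed) = 1340/2331 = 0.57486
p₀ = P(outcome | unexposed) = 82/1404 = 0.058405
Under exogeneity and monotonicity, PN = (p₁ − p₀)/p₁.
PN = (0.57486 − 0.058405) / 0.57486 ≈ 0.8984

PN ≈ 0.898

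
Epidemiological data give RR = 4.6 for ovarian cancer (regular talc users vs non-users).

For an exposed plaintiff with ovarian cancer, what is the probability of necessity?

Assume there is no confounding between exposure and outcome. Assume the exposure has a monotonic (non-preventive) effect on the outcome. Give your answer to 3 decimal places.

Under exogeneity and monotonicity, PN = (RR − 1) / RR = 1 − 1/RR.
PN = (4.6 − 1) / 4.6 = 3.6 / 4.6 ≈ 0.7826

PN ≈ 0.783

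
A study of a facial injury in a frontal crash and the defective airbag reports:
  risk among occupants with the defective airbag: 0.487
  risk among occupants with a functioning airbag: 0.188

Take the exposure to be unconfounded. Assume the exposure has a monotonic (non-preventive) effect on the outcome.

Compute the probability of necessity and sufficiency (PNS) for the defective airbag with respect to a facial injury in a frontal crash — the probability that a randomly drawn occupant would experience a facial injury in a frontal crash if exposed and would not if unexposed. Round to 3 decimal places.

PNS ≈ 0.299

Let p₁ = 0.487, p₀ = 0.188.
Under exogeneity and monotonicity, PNS = p₁ − p₀.
PNS = 0.487 − 0.188 = 0.299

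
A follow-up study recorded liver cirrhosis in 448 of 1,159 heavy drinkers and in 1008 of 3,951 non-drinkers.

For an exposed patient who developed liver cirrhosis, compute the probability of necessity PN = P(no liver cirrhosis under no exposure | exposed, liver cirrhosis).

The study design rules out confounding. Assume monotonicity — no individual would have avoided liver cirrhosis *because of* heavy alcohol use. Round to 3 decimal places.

PN ≈ 0.340

p₁ = P(outcome | exposed) = 448/1159 = 0.38654
p₀ = P(outcome | unexposed) = 1008/3951 = 0.25513
Under exogeneity and monotonicity, PN = (p₁ − p₀) / p₁.
PN = (0.38654 − 0.25513) / 0.38654 = 0.13141 / 0.38654 ≈ 0.3400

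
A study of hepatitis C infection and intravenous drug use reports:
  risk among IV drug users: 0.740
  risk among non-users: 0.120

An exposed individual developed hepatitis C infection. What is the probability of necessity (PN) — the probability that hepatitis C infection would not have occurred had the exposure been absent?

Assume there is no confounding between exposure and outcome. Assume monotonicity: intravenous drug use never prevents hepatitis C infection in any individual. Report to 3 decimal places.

Let p₁ = 0.74, p₀ = 0.12.
Under exogeneity and monotonicity, PN = (p₁ − p₀) / p₁.
PN = (0.74 − 0.12) / 0.74 = 0.62 / 0.74 ≈ 0.8378

PN ≈ 0.838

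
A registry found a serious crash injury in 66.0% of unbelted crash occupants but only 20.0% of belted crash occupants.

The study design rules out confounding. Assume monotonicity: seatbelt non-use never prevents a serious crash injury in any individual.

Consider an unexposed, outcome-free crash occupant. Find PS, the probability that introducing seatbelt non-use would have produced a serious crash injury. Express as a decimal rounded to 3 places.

p₁ = 0.66, p₀ = 0.2.
Under exogeneity and monotonicity, PS = (p₁ − p₀) / (1 − p₀).
PS = (0.66 − 0.2) / (1 − 0.2) = 0.46 / 0.8 ≈ 0.5750

PS ≈ 0.575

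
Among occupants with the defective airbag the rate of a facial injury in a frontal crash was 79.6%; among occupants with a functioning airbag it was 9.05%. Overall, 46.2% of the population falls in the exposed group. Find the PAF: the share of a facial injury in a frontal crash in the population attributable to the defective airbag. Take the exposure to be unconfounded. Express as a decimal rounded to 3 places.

PAF ≈ 0.783

p₁ = 0.796, p₀ = 0.0905.
Overall risk P(Y=1) = π·p₁ + (1−π)·p₀ = 0.462×0.796 + 0.538×0.0905 = 0.41644.
Under exogeneity, PAF = [P(Y=1) − p₀] / P(Y=1).
PAF = (0.41644 − 0.0905) / 0.41644 ≈ 0.7827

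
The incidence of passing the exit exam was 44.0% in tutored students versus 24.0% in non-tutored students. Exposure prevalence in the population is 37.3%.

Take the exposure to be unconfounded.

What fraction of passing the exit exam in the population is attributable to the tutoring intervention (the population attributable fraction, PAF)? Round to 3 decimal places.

PAF ≈ 0.237

p₁ = 0.44, p₀ = 0.24.
Overall risk P(Y=1) = π·p₁ + (1−π)·p₀ = 0.373×0.44 + 0.627×0.24 = 0.3146.
Under exogeneity, PAF = [P(Y=1) − p₀] / P(Y=1).
PAF = (0.3146 − 0.24) / 0.3146 ≈ 0.2371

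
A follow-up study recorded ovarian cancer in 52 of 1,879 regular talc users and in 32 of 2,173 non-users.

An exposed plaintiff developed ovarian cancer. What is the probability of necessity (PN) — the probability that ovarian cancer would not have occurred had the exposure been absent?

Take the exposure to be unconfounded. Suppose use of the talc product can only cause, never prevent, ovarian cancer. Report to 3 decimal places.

p₁ = P(outcome | exposed) = 52/1879 = 0.027674
p₀ = P(outcome | unexposed) = 32/2173 = 0.014726
Under exogeneity and monotonicity, PN = (p₁ − p₀) / p₁.
PN = (0.027674 − 0.014726) / 0.027674 = 0.012948 / 0.027674 ≈ 0.4679

PN ≈ 0.468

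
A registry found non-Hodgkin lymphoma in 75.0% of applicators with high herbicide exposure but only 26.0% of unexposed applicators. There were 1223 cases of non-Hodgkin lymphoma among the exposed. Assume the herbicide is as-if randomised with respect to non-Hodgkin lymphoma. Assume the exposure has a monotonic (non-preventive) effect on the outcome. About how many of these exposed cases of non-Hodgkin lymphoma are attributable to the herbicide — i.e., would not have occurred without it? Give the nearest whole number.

p₁ = 0.75, p₀ = 0.26.
PN = (p₁ − p₀)/p₁ = (0.75 − 0.26) / 0.75 ≈ 0.65333.
Attributable cases ≈ PN × (exposed cases) = 0.65333 × 1223 ≈ 799.03.

about 799 cases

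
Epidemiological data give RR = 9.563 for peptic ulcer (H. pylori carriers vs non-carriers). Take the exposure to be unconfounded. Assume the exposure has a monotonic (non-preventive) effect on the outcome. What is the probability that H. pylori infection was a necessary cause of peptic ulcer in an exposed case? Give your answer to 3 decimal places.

PN ≈ 0.895

Under exogeneity and monotonicity, PN = (RR − 1) / RR = 1 − 1/RR.
PN = (9.563 − 1) / 9.563 = 8.563 / 9.563 ≈ 0.8954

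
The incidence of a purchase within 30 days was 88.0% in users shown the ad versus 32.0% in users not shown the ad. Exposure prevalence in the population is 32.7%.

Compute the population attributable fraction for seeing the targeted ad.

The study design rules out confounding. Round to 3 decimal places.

PAF ≈ 0.364

p₁ = 0.88, p₀ = 0.32.
Overall risk P(Y=1) = π·p₁ + (1−π)·p₀ = 0.327×0.88 + 0.673×0.32 = 0.50312.
Under exogeneity, PAF = [P(Y=1) − p₀] / P(Y=1).
PAF = (0.50312 − 0.32) / 0.50312 ≈ 0.3640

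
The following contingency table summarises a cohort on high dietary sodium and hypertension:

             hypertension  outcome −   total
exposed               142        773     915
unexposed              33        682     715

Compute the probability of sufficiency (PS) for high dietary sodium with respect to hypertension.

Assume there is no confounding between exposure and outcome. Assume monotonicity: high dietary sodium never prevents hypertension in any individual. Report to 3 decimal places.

p₁ = P(outcome | exposed) = 142/915 = 0.15519
p₀ = P(outcome | unexposed) = 33/715 = 0.046154
Under exogeneity and monotonicity, PS = (p₁ − p₀)/(1 − p₀).
PS = (0.15519 − 0.046154) / 0.95385 ≈ 0.1143

PS ≈ 0.114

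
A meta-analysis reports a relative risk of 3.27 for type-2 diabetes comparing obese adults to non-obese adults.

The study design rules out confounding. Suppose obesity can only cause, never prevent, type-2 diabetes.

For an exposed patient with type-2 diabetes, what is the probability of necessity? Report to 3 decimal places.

PN ≈ 0.694

Under exogeneity and monotonicity, PN = (RR − 1) / RR = 1 − 1/RR.
PN = (3.27 − 1) / 3.27 = 2.27 / 3.27 ≈ 0.6942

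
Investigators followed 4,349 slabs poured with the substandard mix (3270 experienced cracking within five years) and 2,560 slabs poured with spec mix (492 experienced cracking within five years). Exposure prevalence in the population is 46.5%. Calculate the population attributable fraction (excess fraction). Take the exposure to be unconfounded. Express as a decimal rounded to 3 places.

PAF ≈ 0.575

p₁ = P(outcome | exposed) = 3270/4349 = 0.7519
p₀ = P(outcome | unexposed) = 492/2560 = 0.19219
Overall risk P(Y=1) = π·p₁ + (1−π)·p₀ = 0.465×0.7519 + 0.535×0.19219 = 0.45245.
Under exogeneity, PAF = [P(Y=1) − p₀] / P(Y=1).
PAF = (0.45245 − 0.19219) / 0.45245 ≈ 0.5752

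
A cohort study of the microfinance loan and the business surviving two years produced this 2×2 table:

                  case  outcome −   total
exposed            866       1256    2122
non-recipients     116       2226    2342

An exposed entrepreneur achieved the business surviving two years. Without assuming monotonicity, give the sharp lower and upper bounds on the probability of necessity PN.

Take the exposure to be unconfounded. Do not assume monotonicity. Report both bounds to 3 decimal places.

0.879 ≤ PN ≤ 1.000

p₁ = P(outcome | exposed) = 866/2122 = 0.40811
p₀ = P(outcome | unexposed) = 116/2342 = 0.04953
Under exogeneity alone the bounds on PN are max{0,(p₁−p₀)/p₁} ≤ PN ≤ min{1,(1−p₀)/p₁}.
  lower = (p₁ − p₀)/p₁ = 0.35858 / 0.40811 ≈ 0.8786
  upper = min{1, (1 − p₀)/p₁} = 0.95047 / 0.40811 ≈ 2.3290 → capped at 1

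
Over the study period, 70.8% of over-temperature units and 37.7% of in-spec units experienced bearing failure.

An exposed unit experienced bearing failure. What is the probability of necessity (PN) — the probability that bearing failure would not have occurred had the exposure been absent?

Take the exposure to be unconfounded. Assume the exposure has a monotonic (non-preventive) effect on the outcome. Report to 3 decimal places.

PN ≈ 0.468

p₁ = 0.708, p₀ = 0.377.
Under exogeneity and monotonicity, PN = (p₁ − p₀) / p₁.
PN = (0.708 − 0.377) / 0.708 = 0.331 / 0.708 ≈ 0.4675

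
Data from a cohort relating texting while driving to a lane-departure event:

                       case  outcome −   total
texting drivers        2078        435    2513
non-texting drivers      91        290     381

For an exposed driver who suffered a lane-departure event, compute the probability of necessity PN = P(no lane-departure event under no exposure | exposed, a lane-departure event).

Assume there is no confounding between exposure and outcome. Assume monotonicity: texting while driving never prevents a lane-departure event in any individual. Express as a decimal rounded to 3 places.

p₁ = P(outcome | exposed) = 2078/2513 = 0.8269
p₀ = P(outcome | unexposed) = 91/381 = 0.23885
Under exogeneity and monotonicity, PN = (p₁ − p₀)/p₁.
PN = (0.8269 − 0.23885) / 0.8269 ≈ 0.7112

PN ≈ 0.711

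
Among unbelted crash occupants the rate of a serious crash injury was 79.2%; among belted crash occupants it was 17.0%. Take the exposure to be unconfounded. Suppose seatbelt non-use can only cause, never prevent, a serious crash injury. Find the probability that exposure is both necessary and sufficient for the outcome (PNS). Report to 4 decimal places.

PNS ≈ 0.6220

p₁ = 0.792, p₀ = 0.17.
Under exogeneity and monotonicity, PNS = p₁ − p₀.
PNS = 0.792 − 0.17 = 0.622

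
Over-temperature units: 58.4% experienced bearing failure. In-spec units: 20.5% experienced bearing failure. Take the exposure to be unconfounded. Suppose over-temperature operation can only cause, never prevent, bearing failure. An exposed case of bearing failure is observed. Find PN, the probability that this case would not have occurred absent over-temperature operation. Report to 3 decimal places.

PN ≈ 0.649

p₁ = 0.584, p₀ = 0.205.
Under exogeneity and monotonicity, PN = (p₁ − p₀) / p₁.
PN = (0.584 − 0.205) / 0.584 = 0.379 / 0.584 ≈ 0.6490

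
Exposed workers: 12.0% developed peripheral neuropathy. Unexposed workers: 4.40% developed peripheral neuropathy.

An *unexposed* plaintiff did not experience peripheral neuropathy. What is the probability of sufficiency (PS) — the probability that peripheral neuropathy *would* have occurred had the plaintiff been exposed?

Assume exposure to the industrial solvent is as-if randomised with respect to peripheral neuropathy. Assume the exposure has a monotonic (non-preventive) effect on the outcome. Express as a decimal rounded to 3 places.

p₁ = 0.12, p₀ = 0.044.
Under exogeneity and monotonicity, PS = (p₁ − p₀) / (1 − p₀).
PS = (0.12 − 0.044) / (1 − 0.044) = 0.076 / 0.956 ≈ 0.0795

PS ≈ 0.079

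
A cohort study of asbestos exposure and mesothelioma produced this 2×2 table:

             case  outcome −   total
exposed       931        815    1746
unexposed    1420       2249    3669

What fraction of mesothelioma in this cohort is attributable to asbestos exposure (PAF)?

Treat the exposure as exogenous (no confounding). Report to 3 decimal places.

p₁ = P(outcome | exposed) = 931/1746 = 0.53322
p₀ = P(outcome | unexposed) = 1420/3669 = 0.38703
Exposure prevalence π = 1746/5415 = 0.32244; overall risk P(Y=1) = 0.43416.
Under exogeneity, PAF = [P(Y=1) − p₀]/P(Y=1).
PAF = (0.43416 − 0.38703) / 0.43416 ≈ 0.1086

PAF ≈ 0.109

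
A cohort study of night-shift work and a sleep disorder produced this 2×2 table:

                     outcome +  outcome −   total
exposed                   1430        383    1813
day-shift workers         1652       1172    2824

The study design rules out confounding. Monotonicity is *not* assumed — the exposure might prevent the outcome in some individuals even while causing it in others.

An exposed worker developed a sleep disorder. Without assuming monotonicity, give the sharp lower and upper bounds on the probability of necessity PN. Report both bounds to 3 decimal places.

0.258 ≤ PN ≤ 0.526

p₁ = P(outcome | exposed) = 1430/1813 = 0.78875
p₀ = P(outcome | unexposed) = 1652/2824 = 0.58499
Under exogeneity alone the bounds on PN are max{0,(p₁−p₀)/p₁} ≤ PN ≤ min{1,(1−p₀)/p₁}.
  lower = (p₁ − p₀)/p₁ = 0.20376 / 0.78875 ≈ 0.2583
  upper = min{1, (1 − p₀)/p₁} = 0.41501 / 0.78875 ≈ 0.5262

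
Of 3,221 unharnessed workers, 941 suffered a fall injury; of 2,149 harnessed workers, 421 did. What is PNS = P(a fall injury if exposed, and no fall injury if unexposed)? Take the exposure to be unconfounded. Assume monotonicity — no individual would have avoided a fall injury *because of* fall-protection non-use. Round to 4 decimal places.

p₁ = P(outcome | exposed) = 941/3221 = 0.29215
p₀ = P(outcome | unexposed) = 421/2149 = 0.19591
Under exogeneity and monotonicity, PNS = p₁ − p₀.
PNS = 0.29215 − 0.19591 = 0.09624

PNS ≈ 0.0962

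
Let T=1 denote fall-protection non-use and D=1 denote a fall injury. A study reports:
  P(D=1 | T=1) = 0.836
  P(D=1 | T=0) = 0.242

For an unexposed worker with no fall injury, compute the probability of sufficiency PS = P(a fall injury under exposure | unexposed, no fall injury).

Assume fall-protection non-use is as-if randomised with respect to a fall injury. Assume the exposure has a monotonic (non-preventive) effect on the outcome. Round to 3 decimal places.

PS ≈ 0.784

Let p₁ = 0.836, p₀ = 0.242.
Under exogeneity and monotonicity, PS = (p₁ − p₀) / (1 − p₀).
PS = (0.836 − 0.242) / (1 − 0.242) = 0.594 / 0.758 ≈ 0.7836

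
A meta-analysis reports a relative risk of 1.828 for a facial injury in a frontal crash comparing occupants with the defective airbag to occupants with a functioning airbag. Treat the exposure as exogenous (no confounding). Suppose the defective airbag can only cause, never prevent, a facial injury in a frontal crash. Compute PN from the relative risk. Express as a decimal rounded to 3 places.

Under exogeneity and monotonicity, PN = (RR − 1) / RR = 1 − 1/RR.
PN = (1.828 − 1) / 1.828 = 0.828 / 1.828 ≈ 0.4530

PN ≈ 0.453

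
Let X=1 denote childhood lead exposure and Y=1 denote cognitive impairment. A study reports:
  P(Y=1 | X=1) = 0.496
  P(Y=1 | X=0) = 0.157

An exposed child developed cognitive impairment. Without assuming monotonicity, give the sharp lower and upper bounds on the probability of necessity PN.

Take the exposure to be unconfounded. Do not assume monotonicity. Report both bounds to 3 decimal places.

Let p₁ = 0.496, p₀ = 0.157.
Under exogeneity alone the bounds on PN are max{0,(p₁−p₀)/p₁} ≤ PN ≤ min{1,(1−p₀)/p₁}.
  lower = (p₁ − p₀)/p₁ = 0.339 / 0.496 ≈ 0.6835
  upper = min{1, (1 − p₀)/p₁} = 0.843 / 0.496 ≈ 1.6996 → capped at 1

0.683 ≤ PN ≤ 1.000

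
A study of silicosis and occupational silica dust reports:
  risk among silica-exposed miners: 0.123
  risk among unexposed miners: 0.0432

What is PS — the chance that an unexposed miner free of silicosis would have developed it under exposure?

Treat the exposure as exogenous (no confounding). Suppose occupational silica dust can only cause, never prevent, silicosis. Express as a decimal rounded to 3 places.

Let p₁ = 0.123, p₀ = 0.0432.
Under exogeneity and monotonicity, PS = (p₁ − p₀) / (1 − p₀).
PS = (0.123 − 0.0432) / (1 − 0.0432) = 0.0798 / 0.9568 ≈ 0.0834

PS ≈ 0.083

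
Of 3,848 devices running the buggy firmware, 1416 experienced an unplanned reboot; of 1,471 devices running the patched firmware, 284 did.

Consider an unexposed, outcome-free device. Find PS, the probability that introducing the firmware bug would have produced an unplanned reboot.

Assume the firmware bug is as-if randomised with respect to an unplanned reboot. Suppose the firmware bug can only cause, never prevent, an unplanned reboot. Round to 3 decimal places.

PS ≈ 0.217

p₁ = P(outcome | exposed) = 1416/3848 = 0.36798
p₀ = P(outcome | unexposed) = 284/1471 = 0.19307
Under exogeneity and monotonicity, PS = (p₁ − p₀) / (1 − p₀).
PS = (0.36798 − 0.19307) / (1 − 0.19307) = 0.17492 / 0.80693 ≈ 0.2168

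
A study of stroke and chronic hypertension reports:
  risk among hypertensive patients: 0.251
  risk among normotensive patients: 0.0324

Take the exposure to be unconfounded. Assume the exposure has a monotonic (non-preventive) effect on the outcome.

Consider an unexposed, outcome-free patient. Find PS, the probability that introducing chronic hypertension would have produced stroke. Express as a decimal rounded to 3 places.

Let p₁ = 0.251, p₀ = 0.0324.
Under exogeneity and monotonicity, PS = (p₁ − p₀) / (1 − p₀).
PS = (0.251 − 0.0324) / (1 − 0.0324) = 0.2186 / 0.9676 ≈ 0.2259

PS ≈ 0.226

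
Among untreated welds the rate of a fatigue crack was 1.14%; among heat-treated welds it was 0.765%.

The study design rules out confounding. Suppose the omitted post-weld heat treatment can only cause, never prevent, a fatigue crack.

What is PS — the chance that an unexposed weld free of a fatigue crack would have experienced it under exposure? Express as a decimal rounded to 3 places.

PS ≈ 0.004

p₁ = 0.0114, p₀ = 0.00765.
Under exogeneity and monotonicity, PS = (p₁ − p₀) / (1 − p₀).
PS = (0.0114 − 0.00765) / (1 − 0.00765) = 0.00375 / 0.99235 ≈ 0.0038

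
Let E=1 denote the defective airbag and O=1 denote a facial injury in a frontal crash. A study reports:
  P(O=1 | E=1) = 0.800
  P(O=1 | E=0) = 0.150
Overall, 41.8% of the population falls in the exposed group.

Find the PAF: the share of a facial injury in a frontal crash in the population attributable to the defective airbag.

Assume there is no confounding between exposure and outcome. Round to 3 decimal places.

PAF ≈ 0.644

Let p₁ = 0.8, p₀ = 0.15.
Overall risk P(Y=1) = π·p₁ + (1−π)·p₀ = 0.418×0.8 + 0.582×0.15 = 0.4217.
Under exogeneity, PAF = [P(Y=1) − p₀] / P(Y=1).
PAF = (0.4217 − 0.15) / 0.4217 ≈ 0.6443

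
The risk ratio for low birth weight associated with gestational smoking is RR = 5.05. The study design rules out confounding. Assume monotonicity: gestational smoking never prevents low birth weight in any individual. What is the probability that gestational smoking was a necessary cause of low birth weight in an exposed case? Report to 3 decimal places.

Under exogeneity and monotonicity, PN = (RR − 1) / RR = 1 − 1/RR.
PN = (5.05 − 1) / 5.05 = 4.05 / 5.05 ≈ 0.8020

PN ≈ 0.802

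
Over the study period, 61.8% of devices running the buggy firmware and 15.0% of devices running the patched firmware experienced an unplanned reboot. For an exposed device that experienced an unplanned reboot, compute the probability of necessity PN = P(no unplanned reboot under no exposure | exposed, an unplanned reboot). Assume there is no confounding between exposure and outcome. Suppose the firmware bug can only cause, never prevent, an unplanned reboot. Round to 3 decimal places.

p₁ = 0.618, p₀ = 0.15.
Under exogeneity and monotonicity, PN = (p₁ − p₀) / p₁.
PN = (0.618 − 0.15) / 0.618 = 0.468 / 0.618 ≈ 0.7573

PN ≈ 0.757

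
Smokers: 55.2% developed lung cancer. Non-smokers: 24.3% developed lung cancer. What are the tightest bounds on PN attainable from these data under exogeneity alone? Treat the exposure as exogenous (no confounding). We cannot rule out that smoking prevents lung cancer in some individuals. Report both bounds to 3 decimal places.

p₁ = 0.552, p₀ = 0.243.
Under exogeneity alone the bounds on PN are max{0,(p₁−p₀)/p₁} ≤ PN ≤ min{1,(1−p₀)/p₁}.
  lower = (p₁ − p₀)/p₁ = 0.309 / 0.552 ≈ 0.5598
  upper = min{1, (1 − p₀)/p₁} = 0.757 / 0.552 ≈ 1.3714 → capped at 1

0.560 ≤ PN ≤ 1.000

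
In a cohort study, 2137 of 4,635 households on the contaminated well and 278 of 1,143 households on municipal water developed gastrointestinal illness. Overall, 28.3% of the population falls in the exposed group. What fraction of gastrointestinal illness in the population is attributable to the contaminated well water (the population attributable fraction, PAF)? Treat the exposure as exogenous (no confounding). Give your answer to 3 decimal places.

p₁ = P(outcome | exposed) = 2137/4635 = 0.46106
p₀ = P(outcome | unexposed) = 278/1143 = 0.24322
Overall risk P(Y=1) = π·p₁ + (1−π)·p₀ = 0.283×0.46106 + 0.717×0.24322 = 0.30487.
Under exogeneity, PAF = [P(Y=1) − p₀] / P(Y=1).
PAF = (0.30487 − 0.24322) / 0.30487 ≈ 0.2022

PAF ≈ 0.202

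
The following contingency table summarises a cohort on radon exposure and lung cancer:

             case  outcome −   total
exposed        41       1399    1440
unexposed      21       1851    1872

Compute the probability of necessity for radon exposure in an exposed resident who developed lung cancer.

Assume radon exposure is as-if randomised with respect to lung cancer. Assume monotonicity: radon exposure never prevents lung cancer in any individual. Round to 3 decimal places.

p₁ = P(outcome | exposed) = 41/1440 = 0.028472
p₀ = P(outcome | unexposed) = 21/1872 = 0.011218
Under exogeneity and monotonicity, PN = (p₁ − p₀) / p₁.
PN = (0.028472 − 0.011218) / 0.028472 = 0.017254 / 0.028472 ≈ 0.6060

PN ≈ 0.606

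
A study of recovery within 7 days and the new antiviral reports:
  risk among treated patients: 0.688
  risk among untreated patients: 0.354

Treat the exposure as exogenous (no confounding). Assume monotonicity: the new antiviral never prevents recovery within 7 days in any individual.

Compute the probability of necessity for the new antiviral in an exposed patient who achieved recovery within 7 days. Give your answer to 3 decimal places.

Let p₁ = 0.688, p₀ = 0.354.
Under exogeneity and monotonicity, PN = (p₁ − p₀) / p₁.
PN = (0.688 − 0.354) / 0.688 = 0.334 / 0.688 ≈ 0.4855

PN ≈ 0.485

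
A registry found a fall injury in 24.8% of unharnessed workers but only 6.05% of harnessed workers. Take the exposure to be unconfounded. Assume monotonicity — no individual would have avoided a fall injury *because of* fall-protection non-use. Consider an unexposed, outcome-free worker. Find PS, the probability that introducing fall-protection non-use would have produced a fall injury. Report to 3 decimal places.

PS ≈ 0.200

p₁ = 0.248, p₀ = 0.0605.
Under exogeneity and monotonicity, PS = (p₁ − p₀) / (1 − p₀).
PS = (0.248 − 0.0605) / (1 − 0.0605) = 0.1875 / 0.9395 ≈ 0.1996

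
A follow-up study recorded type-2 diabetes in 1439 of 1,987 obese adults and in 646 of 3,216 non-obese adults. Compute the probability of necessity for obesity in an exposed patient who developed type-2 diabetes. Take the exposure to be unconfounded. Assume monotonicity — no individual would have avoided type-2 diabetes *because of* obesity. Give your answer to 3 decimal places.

PN ≈ 0.723

p₁ = P(outcome | exposed) = 1439/1987 = 0.72421
p₀ = P(outcome | unexposed) = 646/3216 = 0.20087
Under exogeneity and monotonicity, PN = (p₁ − p₀) / p₁.
PN = (0.72421 − 0.20087) / 0.72421 = 0.52334 / 0.72421 ≈ 0.7226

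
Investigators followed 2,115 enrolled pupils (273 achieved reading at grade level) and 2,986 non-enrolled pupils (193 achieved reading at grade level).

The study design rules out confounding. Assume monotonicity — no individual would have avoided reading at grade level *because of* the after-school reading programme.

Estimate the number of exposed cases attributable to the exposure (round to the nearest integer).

p₁ = P(outcome | exposed) = 273/2115 = 0.12908
p₀ = P(outcome | unexposed) = 193/2986 = 0.064635
PN = (p₁ − p₀)/p₁ = (0.12908 − 0.064635) / 0.12908 ≈ 0.49926.
Attributable cases ≈ PN × (exposed cases) = 0.49926 × 273 ≈ 136.30.

about 136 cases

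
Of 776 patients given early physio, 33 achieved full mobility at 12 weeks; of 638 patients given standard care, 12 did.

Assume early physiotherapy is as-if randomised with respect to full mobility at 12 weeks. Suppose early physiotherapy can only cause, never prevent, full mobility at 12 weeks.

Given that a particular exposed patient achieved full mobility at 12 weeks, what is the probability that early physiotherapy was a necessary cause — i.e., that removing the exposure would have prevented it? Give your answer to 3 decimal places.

PN ≈ 0.558

p₁ = P(outcome | exposed) = 33/776 = 0.042526
p₀ = P(outcome | unexposed) = 12/638 = 0.018809
Under exogeneity and monotonicity, PN = (p₁ − p₀) / p₁.
PN = (0.042526 − 0.018809) / 0.042526 = 0.023717 / 0.042526 ≈ 0.5577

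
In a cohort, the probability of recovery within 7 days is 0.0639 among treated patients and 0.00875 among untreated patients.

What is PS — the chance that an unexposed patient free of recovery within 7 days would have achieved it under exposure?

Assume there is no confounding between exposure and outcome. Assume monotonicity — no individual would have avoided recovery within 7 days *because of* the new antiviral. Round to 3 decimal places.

PS ≈ 0.056

Let p₁ = 0.0639, p₀ = 0.00875.
Under exogeneity and monotonicity, PS = (p₁ − p₀) / (1 − p₀).
PS = (0.0639 − 0.00875) / (1 − 0.00875) = 0.05515 / 0.99125 ≈ 0.0556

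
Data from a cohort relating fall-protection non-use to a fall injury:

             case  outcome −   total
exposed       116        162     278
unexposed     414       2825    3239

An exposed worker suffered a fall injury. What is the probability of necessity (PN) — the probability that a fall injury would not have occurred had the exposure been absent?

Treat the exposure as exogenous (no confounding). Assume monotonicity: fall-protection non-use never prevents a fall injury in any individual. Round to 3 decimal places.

p₁ = P(outcome | exposed) = 116/278 = 0.41727
p₀ = P(outcome | unexposed) = 414/3239 = 0.12782
Under exogeneity and monotonicity, PN = (p₁ − p₀) / p₁.
PN = (0.41727 − 0.12782) / 0.41727 = 0.28945 / 0.41727 ≈ 0.6937

PN ≈ 0.694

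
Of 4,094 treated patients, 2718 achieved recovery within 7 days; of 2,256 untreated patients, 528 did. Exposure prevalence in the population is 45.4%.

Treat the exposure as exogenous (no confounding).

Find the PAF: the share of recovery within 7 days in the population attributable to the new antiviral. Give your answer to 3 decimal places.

PAF ≈ 0.455

p₁ = P(outcome | exposed) = 2718/4094 = 0.6639
p₀ = P(outcome | unexposed) = 528/2256 = 0.23404
Overall risk P(Y=1) = π·p₁ + (1−π)·p₀ = 0.454×0.6639 + 0.546×0.23404 = 0.4292.
Under exogeneity, PAF = [P(Y=1) − p₀] / P(Y=1).
PAF = (0.4292 − 0.23404) / 0.4292 ≈ 0.4547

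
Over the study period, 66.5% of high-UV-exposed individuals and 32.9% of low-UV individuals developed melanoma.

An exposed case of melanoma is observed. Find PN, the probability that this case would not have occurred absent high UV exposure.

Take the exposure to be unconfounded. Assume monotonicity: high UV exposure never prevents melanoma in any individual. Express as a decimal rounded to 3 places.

p₁ = 0.665, p₀ = 0.329.
Under exogeneity and monotonicity, PN = (p₁ − p₀) / p₁.
PN = (0.665 − 0.329) / 0.665 = 0.336 / 0.665 ≈ 0.5053

PN ≈ 0.505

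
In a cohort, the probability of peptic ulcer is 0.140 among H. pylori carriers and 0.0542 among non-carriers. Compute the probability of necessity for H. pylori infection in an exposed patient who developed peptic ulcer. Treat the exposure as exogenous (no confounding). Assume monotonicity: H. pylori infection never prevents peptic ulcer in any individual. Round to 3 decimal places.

PN ≈ 0.613

Let p₁ = 0.14, p₀ = 0.0542.
Under exogeneity and monotonicity, PN = (p₁ − p₀) / p₁.
PN = (0.14 − 0.0542) / 0.14 = 0.0858 / 0.14 ≈ 0.6129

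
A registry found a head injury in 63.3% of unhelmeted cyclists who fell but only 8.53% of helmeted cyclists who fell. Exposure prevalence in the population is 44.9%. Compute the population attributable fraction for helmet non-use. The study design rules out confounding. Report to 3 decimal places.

p₁ = 0.633, p₀ = 0.0853.
Overall risk P(Y=1) = π·p₁ + (1−π)·p₀ = 0.449×0.633 + 0.551×0.0853 = 0.33122.
Under exogeneity, PAF = [P(Y=1) − p₀] / P(Y=1).
PAF = (0.33122 − 0.0853) / 0.33122 ≈ 0.7425

PAF ≈ 0.742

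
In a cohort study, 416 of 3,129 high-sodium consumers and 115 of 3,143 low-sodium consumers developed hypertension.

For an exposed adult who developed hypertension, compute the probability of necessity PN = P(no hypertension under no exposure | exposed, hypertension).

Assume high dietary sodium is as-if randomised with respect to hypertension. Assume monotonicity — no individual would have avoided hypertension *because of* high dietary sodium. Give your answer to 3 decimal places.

PN ≈ 0.725

p₁ = P(outcome | exposed) = 416/3129 = 0.13295
p₀ = P(outcome | unexposed) = 115/3143 = 0.036589
Under exogeneity and monotonicity, PN = (p₁ − p₀) / p₁.
PN = (0.13295 − 0.036589) / 0.13295 = 0.096361 / 0.13295 ≈ 0.7248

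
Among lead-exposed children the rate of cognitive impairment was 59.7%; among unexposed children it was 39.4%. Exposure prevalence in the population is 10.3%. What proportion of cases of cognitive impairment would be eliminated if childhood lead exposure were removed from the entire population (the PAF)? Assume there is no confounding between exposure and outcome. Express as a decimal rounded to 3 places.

p₁ = 0.597, p₀ = 0.394.
Overall risk P(Y=1) = π·p₁ + (1−π)·p₀ = 0.103×0.597 + 0.897×0.394 = 0.41491.
Under exogeneity, PAF = [P(Y=1) − p₀] / P(Y=1).
PAF = (0.41491 − 0.394) / 0.41491 ≈ 0.0504

PAF ≈ 0.050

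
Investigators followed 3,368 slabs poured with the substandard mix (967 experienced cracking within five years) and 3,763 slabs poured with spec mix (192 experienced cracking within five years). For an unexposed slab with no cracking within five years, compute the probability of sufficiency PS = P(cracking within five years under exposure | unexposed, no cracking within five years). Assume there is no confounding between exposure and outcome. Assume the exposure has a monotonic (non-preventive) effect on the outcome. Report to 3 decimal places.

PS ≈ 0.249

p₁ = P(outcome | exposed) = 967/3368 = 0.28711
p₀ = P(outcome | unexposed) = 192/3763 = 0.051023
Under exogeneity and monotonicity, PS = (p₁ − p₀) / (1 − p₀).
PS = (0.28711 − 0.051023) / (1 − 0.051023) = 0.23609 / 0.94898 ≈ 0.2488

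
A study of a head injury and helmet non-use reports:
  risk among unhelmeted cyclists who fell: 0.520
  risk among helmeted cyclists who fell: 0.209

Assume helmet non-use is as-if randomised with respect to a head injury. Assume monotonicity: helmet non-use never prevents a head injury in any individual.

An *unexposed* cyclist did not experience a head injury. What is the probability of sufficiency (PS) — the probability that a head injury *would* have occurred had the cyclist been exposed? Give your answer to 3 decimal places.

PS ≈ 0.393

Let p₁ = 0.52, p₀ = 0.209.
Under exogeneity and monotonicity, PS = (p₁ − p₀) / (1 − p₀).
PS = (0.52 − 0.209) / (1 − 0.209) = 0.311 / 0.791 ≈ 0.3932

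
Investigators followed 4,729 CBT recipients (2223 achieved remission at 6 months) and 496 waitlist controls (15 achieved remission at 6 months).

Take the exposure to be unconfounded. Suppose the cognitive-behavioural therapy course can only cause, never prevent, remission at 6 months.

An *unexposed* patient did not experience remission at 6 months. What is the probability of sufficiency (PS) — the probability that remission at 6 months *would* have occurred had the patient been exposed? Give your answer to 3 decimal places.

PS ≈ 0.454

p₁ = P(outcome | exposed) = 2223/4729 = 0.47008
p₀ = P(outcome | unexposed) = 15/496 = 0.030242
Under exogeneity and monotonicity, PS = (p₁ − p₀) / (1 − p₀).
PS = (0.47008 − 0.030242) / (1 − 0.030242) = 0.43984 / 0.96976 ≈ 0.4536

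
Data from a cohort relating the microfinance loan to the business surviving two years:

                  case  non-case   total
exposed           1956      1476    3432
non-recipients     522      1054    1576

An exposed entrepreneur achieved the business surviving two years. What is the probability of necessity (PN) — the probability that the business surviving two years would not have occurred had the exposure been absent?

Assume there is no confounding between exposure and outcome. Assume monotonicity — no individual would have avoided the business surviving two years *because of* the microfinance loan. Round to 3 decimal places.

PN ≈ 0.419

p₁ = P(outcome | exposed) = 1956/3432 = 0.56993
p₀ = P(outcome | unexposed) = 522/1576 = 0.33122
Under exogeneity and monotonicity, PN = (p₁ − p₀) / p₁.
PN = (0.56993 − 0.33122) / 0.56993 = 0.23871 / 0.56993 ≈ 0.4188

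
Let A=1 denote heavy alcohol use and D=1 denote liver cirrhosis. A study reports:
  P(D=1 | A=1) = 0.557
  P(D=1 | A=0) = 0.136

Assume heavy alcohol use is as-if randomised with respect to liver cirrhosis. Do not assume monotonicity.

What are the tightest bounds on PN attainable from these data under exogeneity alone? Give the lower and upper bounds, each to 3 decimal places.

Let p₁ = 0.557, p₀ = 0.136.
Under exogeneity alone the bounds on PN are max{0,(p₁−p₀)/p₁} ≤ PN ≤ min{1,(1−p₀)/p₁}.
  lower = (p₁ − p₀)/p₁ = 0.421 / 0.557 ≈ 0.7558
  upper = min{1, (1 − p₀)/p₁} = 0.864 / 0.557 ≈ 1.5512 → capped at 1

0.756 ≤ PN ≤ 1.000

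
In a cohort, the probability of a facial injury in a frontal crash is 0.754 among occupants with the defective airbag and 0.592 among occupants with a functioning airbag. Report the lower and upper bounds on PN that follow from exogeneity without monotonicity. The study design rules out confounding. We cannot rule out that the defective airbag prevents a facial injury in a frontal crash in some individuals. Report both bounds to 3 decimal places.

Let p₁ = 0.754, p₀ = 0.592.
Under exogeneity alone the bounds on PN are max{0,(p₁−p₀)/p₁} ≤ PN ≤ min{1,(1−p₀)/p₁}.
  lower = (p₁ − p₀)/p₁ = 0.162 / 0.754 ≈ 0.2149
  upper = min{1, (1 − p₀)/p₁} = 0.408 / 0.754 ≈ 0.5411

0.215 ≤ PN ≤ 0.541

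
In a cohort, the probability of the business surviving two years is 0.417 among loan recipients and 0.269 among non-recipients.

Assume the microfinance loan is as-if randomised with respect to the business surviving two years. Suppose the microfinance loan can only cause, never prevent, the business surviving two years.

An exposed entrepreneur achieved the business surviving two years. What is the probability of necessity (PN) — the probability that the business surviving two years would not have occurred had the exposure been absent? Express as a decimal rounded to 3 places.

PN ≈ 0.355

Let p₁ = 0.417, p₀ = 0.269.
Under exogeneity and monotonicity, PN = (p₁ − p₀) / p₁.
PN = (0.417 − 0.269) / 0.417 = 0.148 / 0.417 ≈ 0.3549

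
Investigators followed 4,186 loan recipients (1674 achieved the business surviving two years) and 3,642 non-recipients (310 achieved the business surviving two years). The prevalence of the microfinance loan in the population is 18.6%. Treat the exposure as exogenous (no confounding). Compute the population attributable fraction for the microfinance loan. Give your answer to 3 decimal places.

p₁ = P(outcome | exposed) = 1674/4186 = 0.3999
p₀ = P(outcome | unexposed) = 310/3642 = 0.085118
Overall risk P(Y=1) = π·p₁ + (1−π)·p₀ = 0.186×0.3999 + 0.814×0.085118 = 0.14367.
Under exogeneity, PAF = [P(Y=1) − p₀] / P(Y=1).
PAF = (0.14367 − 0.085118) / 0.14367 ≈ 0.4075

PAF ≈ 0.408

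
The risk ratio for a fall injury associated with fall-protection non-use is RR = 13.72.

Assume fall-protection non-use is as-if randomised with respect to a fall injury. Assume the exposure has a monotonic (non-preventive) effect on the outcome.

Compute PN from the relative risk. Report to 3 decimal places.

PN ≈ 0.927

Under exogeneity and monotonicity, PN = (RR − 1) / RR = 1 − 1/RR.
PN = (13.72 − 1) / 13.72 = 12.72 / 13.72 ≈ 0.9271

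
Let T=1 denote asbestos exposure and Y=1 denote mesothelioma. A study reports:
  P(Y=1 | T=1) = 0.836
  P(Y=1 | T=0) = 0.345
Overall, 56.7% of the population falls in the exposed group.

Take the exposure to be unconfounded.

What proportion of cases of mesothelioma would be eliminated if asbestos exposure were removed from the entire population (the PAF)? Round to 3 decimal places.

Let p₁ = 0.836, p₀ = 0.345.
Overall risk P(Y=1) = π·p₁ + (1−π)·p₀ = 0.567×0.836 + 0.433×0.345 = 0.6234.
Under exogeneity, PAF = [P(Y=1) − p₀] / P(Y=1).
PAF = (0.6234 − 0.345) / 0.6234 ≈ 0.4466

PAF ≈ 0.447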